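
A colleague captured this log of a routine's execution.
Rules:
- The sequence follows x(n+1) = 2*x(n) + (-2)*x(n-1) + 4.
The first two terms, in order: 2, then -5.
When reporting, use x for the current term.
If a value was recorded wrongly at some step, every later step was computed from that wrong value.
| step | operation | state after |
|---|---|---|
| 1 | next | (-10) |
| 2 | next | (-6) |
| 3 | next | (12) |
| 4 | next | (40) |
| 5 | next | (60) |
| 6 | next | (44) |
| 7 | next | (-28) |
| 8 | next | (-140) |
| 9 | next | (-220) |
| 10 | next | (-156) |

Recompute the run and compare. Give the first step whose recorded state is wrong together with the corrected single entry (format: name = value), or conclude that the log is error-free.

Recomputing the run from the initial state:
step 1: x = -10
step 2: x = -6
step 3: x = 12
step 4: x = 40
step 5: x = 60
step 6: x = 44
step 7: x = -28
step 8: x = -140
step 9: x = -220
step 10: x = -156
This matches the log at every step.

no error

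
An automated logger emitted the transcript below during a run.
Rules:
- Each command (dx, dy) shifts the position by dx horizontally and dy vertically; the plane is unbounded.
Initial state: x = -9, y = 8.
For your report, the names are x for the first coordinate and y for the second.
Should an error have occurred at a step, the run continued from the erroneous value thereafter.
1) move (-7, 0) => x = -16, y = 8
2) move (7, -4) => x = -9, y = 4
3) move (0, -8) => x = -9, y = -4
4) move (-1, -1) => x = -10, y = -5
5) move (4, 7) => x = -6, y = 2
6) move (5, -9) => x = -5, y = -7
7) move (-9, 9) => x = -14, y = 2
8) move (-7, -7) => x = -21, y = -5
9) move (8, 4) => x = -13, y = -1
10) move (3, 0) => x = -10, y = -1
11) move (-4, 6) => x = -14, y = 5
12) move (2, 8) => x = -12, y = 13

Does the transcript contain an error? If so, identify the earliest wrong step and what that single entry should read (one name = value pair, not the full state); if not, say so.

Recomputing the run from the initial state:
step 1: x = -16, y = 8
step 2: x = -9, y = 4
step 3: x = -9, y = -4
step 4: x = -10, y = -5
step 5: x = -6, y = 2
step 6: x = -1, y = -7
step 7: x = -10, y = 2
step 8: x = -17, y = -5
step 9: x = -9, y = -1
step 10: x = -6, y = -1
step 11: x = -10, y = 5
step 12: x = -8, y = 13
The first disagreement with the transcript is at step 6, where the value should be x = -1.

step 6, x = -1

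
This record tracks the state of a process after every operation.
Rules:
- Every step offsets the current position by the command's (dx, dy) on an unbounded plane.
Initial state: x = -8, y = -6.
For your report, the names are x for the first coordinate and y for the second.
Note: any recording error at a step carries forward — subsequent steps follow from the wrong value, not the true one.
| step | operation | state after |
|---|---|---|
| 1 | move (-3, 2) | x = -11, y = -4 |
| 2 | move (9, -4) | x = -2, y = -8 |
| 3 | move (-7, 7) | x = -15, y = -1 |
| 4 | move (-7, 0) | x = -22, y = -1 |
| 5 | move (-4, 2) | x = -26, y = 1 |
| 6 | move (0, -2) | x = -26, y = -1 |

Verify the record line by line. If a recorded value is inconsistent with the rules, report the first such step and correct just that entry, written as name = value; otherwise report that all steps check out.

Recomputing the run from the initial state:
step 1: x = -11, y = -4
step 2: x = -2, y = -8
step 3: x = -9, y = -1
step 4: x = -16, y = -1
step 5: x = -20, y = 1
step 6: x = -20, y = -1
The first disagreement with the record is at step 3, where the value should be x = -9.

step 3, x = -9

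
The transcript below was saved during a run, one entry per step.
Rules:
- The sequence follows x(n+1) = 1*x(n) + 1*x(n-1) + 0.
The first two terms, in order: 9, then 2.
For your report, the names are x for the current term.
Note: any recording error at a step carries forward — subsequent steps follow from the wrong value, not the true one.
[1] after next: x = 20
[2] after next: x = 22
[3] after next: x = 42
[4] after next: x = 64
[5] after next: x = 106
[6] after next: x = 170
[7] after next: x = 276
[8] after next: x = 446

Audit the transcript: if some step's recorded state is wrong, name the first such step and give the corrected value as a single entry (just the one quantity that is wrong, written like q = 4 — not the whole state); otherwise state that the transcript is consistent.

step 1, x = 11

step 1: x = 1*(2) + (1)*(9) + (0) = 11 -> the transcript has a different value
The earliest wrong entry is at step 1: it should read x = 11.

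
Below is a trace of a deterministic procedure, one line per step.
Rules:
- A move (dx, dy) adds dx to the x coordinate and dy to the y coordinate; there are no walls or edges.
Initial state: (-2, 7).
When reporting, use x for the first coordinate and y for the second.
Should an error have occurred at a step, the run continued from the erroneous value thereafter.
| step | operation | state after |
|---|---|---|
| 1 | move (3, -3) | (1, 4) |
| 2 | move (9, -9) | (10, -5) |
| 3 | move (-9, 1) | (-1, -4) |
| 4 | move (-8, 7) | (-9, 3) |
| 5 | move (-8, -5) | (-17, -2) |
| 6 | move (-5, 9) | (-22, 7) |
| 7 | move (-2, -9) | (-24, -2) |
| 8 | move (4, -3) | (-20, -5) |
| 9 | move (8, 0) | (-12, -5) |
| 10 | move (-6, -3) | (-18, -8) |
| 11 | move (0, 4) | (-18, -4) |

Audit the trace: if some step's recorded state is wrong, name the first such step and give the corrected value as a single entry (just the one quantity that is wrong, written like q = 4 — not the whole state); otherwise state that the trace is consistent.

step 3, x = 1

1. x = -2 + (3) = 1, y = 7 + (-3) = 4 (checks out)
2. x = 1 + (9) = 10, y = 4 + (-9) = -5 (in agreement)
3. x = 10 + (-9) = 1, y = -5 + (1) = -4 (the trace has a different value)
So the first discrepancy is step 3, where the right value is x = 1.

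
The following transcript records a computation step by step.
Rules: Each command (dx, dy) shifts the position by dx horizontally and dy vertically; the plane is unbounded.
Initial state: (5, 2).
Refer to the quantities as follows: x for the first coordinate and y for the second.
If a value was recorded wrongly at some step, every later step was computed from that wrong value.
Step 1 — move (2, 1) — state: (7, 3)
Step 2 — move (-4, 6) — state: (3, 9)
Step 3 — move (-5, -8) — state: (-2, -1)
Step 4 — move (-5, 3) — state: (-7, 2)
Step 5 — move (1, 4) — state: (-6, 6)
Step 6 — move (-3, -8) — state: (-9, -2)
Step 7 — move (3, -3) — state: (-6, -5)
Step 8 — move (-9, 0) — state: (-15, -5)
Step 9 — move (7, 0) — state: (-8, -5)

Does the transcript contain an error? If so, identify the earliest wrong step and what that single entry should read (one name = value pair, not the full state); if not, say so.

step 3, y = 1

Step 1: x = 5 + (2) = 7, y = 2 + (1) = 3 — in agreement.
Step 2: x = 7 + (-4) = 3, y = 3 + (6) = 9 — no discrepancy.
Step 3: x = 3 + (-5) = -2, y = 9 + (-8) = 1 — the entry is off here.
The earliest wrong entry is at step 3: it should read y = 1.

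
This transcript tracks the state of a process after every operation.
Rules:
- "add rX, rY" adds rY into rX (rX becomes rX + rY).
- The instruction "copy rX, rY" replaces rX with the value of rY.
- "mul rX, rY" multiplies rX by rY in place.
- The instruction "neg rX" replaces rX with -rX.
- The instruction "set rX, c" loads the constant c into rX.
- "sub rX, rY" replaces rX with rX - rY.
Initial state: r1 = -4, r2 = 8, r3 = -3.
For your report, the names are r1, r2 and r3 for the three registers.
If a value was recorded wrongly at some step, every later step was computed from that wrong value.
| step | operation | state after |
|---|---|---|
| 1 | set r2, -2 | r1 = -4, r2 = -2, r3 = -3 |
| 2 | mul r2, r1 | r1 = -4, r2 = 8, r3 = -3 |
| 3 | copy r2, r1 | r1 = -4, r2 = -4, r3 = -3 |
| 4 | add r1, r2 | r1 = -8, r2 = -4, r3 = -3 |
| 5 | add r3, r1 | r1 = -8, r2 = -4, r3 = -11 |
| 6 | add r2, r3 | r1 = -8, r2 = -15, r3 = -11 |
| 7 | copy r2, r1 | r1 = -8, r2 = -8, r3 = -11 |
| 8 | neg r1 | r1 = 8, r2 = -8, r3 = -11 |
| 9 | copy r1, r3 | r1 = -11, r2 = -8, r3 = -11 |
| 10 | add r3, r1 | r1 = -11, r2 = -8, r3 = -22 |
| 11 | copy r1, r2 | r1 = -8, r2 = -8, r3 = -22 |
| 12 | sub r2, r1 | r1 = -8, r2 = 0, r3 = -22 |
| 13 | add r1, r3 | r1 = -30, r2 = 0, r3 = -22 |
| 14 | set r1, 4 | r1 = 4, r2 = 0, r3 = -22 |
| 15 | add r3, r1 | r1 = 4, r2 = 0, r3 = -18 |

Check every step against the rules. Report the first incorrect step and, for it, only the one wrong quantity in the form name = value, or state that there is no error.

Step 1: r2 = -2 — agrees with the transcript.
Step 2: r2 = -2 * -4 = 8 — matches.
Step 3: r2 = -4 — same as recorded.
Step 4: r1 = -4 + -4 = -8 — matches.
Step 5: r3 = -3 + -8 = -11 — checks out.
Step 6: r2 = -4 + -11 = -15 — consistent with the transcript.
Step 7: r2 = -8 — in agreement.
Step 8: r1 = -(-8) = 8 — exactly as logged.
Step 9: r1 = -11 — same as recorded.
Step 10: r3 = -11 + -11 = -22 — checks out.
Step 11: r1 = -8 — in agreement.
Step 12: r2 = -8 - -8 = 0 — verified.
Step 13: r1 = -8 + -22 = -30 — agrees with the transcript.
Step 14: r1 = 4 — exactly as logged.
Step 15: r3 = -22 + 4 = -18 — checks out.
The whole run recomputes cleanly — no discrepancies.

no error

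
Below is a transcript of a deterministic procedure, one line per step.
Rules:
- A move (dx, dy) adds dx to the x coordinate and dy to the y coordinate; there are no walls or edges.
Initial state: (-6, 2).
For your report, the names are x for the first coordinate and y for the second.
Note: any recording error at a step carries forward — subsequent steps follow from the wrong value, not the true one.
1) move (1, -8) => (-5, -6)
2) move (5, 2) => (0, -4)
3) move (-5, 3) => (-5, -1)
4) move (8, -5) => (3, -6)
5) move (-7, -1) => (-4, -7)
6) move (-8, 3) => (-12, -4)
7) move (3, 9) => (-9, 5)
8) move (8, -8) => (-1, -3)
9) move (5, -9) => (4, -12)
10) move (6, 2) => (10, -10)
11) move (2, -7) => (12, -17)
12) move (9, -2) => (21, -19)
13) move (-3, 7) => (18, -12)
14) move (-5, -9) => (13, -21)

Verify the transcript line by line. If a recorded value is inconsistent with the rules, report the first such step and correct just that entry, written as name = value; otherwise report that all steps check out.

Recomputing the run from the initial state:
step 1: x = -5, y = -6
step 2: x = 0, y = -4
step 3: x = -5, y = -1
step 4: x = 3, y = -6
step 5: x = -4, y = -7
step 6: x = -12, y = -4
step 7: x = -9, y = 5
step 8: x = -1, y = -3
step 9: x = 4, y = -12
step 10: x = 10, y = -10
step 11: x = 12, y = -17
step 12: x = 21, y = -19
step 13: x = 18, y = -12
step 14: x = 13, y = -21
This matches the transcript at every step.

no error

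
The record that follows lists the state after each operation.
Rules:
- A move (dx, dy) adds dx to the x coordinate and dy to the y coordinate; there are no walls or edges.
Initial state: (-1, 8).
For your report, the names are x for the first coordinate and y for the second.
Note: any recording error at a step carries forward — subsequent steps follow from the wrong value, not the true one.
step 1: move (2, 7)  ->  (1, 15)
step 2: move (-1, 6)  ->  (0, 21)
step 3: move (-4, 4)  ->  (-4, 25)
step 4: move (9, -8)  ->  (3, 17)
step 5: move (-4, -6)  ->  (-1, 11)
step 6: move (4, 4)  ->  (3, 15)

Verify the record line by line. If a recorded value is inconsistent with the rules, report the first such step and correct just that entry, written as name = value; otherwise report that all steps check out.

step 4, x = 5

Recomputing the run from the initial state:
step 1: x = 1, y = 15
step 2: x = 0, y = 21
step 3: x = -4, y = 25
step 4: x = 5, y = 17
step 5: x = 1, y = 11
step 6: x = 5, y = 15
The first disagreement with the record is at step 4, where the value should be x = 5.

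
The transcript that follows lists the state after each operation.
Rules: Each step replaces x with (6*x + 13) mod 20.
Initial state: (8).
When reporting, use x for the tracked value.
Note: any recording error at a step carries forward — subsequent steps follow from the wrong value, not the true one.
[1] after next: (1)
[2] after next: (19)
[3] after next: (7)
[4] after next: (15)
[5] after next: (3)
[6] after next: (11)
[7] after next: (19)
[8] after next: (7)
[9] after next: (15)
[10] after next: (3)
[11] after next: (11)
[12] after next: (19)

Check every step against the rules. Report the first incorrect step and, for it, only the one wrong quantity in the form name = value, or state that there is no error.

Recomputing the run from the initial state:
step 1: x = 1
step 2: x = 19
step 3: x = 7
step 4: x = 15
step 5: x = 3
step 6: x = 11
step 7: x = 19
step 8: x = 7
step 9: x = 15
step 10: x = 3
step 11: x = 11
step 12: x = 19
This matches the transcript at every step.

no error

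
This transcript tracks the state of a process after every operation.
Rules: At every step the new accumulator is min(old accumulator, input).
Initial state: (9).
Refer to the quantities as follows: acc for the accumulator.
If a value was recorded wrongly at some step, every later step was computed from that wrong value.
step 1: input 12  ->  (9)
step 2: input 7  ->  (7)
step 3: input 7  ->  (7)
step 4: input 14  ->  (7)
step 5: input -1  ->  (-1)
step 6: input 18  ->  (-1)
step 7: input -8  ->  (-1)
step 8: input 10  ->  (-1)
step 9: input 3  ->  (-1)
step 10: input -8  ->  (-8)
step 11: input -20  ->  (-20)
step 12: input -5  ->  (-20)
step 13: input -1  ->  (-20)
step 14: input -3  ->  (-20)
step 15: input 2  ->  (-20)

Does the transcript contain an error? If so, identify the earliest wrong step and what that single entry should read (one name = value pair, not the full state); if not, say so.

1. acc = min(9, 12) = 9 (same as recorded)
2. acc = min(9, 7) = 7 (no discrepancy)
3. acc = min(7, 7) = 7 (no discrepancy)
4. acc = min(7, 14) = 7 (matches)
5. acc = min(7, -1) = -1 (checks out)
6. acc = min(-1, 18) = -1 (no discrepancy)
7. acc = min(-1, -8) = -8 (the entry is off here)
So the first discrepancy is step 7, where the right value is acc = -8.

step 7, acc = -8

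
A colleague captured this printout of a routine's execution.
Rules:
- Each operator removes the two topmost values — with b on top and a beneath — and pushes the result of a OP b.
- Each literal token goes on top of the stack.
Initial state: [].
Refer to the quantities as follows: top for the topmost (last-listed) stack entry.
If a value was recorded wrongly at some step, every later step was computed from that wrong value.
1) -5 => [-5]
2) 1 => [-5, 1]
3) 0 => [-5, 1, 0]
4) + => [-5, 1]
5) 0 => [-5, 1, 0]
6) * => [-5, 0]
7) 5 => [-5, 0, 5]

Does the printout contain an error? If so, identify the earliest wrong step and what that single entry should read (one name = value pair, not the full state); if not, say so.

Step 1: push -5: top = -5 — exactly as logged.
Step 2: push 1: top = 1 — checks out.
Step 3: push 0: top = 0 — same as recorded.
Step 4: 1 + 0 = 1 — same as recorded.
Step 5: push 0: top = 0 — consistent with the printout.
Step 6: 1 * 0 = 0 — consistent with the printout.
Step 7: push 5: top = 5 — in agreement.
Each recorded entry agrees with the recomputation.

no error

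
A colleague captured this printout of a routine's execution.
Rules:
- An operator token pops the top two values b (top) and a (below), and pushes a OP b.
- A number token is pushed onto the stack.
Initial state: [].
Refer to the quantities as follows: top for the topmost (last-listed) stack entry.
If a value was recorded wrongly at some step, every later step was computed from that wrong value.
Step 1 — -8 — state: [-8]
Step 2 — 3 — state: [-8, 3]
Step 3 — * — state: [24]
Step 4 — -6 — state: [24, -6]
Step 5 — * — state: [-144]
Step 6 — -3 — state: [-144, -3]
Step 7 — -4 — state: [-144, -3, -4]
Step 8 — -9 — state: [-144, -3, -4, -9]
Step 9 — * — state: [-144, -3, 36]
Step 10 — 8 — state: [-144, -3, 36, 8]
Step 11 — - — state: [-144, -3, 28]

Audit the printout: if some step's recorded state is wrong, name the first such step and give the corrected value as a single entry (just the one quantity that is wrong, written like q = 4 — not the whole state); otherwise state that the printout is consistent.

step 3, top = -24

Step 1: push -8: top = -8 — exactly as logged.
Step 2: push 3: top = 3 — same as recorded.
Step 3: -8 * 3 = -24 — the recorded entry deviates here.
Step 3 is the first one off; corrected, top = -24.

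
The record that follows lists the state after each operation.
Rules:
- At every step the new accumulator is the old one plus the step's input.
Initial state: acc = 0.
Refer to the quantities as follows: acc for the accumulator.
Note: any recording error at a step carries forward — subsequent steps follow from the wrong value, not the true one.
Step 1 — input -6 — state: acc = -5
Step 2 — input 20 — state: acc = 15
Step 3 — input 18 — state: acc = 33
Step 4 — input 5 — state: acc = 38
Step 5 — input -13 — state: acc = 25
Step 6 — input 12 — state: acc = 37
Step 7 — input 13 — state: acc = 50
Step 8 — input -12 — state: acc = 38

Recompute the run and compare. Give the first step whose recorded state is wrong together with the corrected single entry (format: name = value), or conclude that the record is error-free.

step 1, acc = -6

step 1: acc = 0 + -6 = -6 -> not what was recorded
The audit stops at step 1: the recorded entry is wrong and should be acc = -6.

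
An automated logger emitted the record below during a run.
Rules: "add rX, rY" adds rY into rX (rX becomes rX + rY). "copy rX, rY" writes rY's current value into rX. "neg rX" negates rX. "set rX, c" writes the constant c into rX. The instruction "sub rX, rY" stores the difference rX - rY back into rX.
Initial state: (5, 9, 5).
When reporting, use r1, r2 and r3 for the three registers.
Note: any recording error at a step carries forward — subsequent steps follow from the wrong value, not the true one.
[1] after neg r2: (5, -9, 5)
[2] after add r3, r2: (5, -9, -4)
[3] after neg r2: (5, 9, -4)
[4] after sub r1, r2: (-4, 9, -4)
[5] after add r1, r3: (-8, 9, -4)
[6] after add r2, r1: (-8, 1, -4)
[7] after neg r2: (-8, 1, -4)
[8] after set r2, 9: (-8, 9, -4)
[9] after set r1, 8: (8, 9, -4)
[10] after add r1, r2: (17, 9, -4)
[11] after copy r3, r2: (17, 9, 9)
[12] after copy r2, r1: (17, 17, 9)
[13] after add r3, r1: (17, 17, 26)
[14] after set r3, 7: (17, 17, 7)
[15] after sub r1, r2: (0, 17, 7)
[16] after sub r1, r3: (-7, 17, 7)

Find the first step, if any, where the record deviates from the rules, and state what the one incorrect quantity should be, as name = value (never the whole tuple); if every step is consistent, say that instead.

step 1: r2 = -(9) = -9 -> confirmed correct
step 2: r3 = 5 + -9 = -4 -> in agreement
step 3: r2 = -(-9) = 9 -> same as recorded
step 4: r1 = 5 - 9 = -4 -> no discrepancy
step 5: r1 = -4 + -4 = -8 -> checks out
step 6: r2 = 9 + -8 = 1 -> confirmed correct
step 7: r2 = -(1) = -1 -> the record has a different value
First incorrect step: 7; the correct value is r2 = -1.

step 7, r2 = -1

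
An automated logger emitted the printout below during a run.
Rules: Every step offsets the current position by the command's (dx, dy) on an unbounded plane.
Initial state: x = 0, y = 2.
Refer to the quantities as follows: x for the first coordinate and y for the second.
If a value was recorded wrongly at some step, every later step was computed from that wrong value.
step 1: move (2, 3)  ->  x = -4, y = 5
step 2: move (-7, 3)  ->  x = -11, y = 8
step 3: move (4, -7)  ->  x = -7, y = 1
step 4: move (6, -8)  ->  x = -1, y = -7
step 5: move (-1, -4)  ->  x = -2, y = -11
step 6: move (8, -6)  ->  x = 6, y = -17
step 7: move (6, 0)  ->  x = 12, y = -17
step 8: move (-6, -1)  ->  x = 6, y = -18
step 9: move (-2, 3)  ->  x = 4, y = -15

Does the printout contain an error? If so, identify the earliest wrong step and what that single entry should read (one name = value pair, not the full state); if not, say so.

Step 1: x = 0 + (2) = 2, y = 2 + (3) = 5 — the entry is off here.
That makes step 1 the first incorrect line — x = 2 is what it should show.

step 1, x = 2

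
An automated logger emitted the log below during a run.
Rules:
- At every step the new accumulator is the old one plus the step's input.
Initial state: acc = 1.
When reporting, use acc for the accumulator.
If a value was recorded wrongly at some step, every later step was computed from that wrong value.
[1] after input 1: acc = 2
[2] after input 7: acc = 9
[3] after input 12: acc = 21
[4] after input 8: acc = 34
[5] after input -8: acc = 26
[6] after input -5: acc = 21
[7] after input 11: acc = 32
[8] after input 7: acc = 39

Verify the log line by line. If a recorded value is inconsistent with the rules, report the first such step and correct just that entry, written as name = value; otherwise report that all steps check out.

step 4, acc = 29

1. acc = 1 + 1 = 2 (verified)
2. acc = 2 + 7 = 9 (consistent with the log)
3. acc = 9 + 12 = 21 (same as recorded)
4. acc = 21 + 8 = 29 (this is not what the log shows)
First deviation found at step 4; the corrected entry is acc = 29.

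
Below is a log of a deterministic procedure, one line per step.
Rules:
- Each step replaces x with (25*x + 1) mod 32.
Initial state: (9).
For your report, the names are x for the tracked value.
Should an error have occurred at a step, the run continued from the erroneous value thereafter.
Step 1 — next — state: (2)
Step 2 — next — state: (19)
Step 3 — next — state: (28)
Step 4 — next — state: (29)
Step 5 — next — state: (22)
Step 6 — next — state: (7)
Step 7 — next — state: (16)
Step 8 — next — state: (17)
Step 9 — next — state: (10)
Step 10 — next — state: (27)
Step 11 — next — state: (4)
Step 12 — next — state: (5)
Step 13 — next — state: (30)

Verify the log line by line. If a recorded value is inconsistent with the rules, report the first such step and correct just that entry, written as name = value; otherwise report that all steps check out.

step 1: x = (25*9 + 1) mod 32 = 2 -> same as recorded
step 2: x = (25*2 + 1) mod 32 = 19 -> matches
step 3: x = (25*19 + 1) mod 32 = 28 -> in agreement
step 4: x = (25*28 + 1) mod 32 = 29 -> same as recorded
step 5: x = (25*29 + 1) mod 32 = 22 -> confirmed correct
step 6: x = (25*22 + 1) mod 32 = 7 -> checks out
step 7: x = (25*7 + 1) mod 32 = 16 -> same as recorded
step 8: x = (25*16 + 1) mod 32 = 17 -> verified
step 9: x = (25*17 + 1) mod 32 = 10 -> confirmed correct
step 10: x = (25*10 + 1) mod 32 = 27 -> in agreement
step 11: x = (25*27 + 1) mod 32 = 4 -> exactly as logged
step 12: x = (25*4 + 1) mod 32 = 5 -> same as recorded
step 13: x = (25*5 + 1) mod 32 = 30 -> no discrepancy
The recomputation confirms every line.

no error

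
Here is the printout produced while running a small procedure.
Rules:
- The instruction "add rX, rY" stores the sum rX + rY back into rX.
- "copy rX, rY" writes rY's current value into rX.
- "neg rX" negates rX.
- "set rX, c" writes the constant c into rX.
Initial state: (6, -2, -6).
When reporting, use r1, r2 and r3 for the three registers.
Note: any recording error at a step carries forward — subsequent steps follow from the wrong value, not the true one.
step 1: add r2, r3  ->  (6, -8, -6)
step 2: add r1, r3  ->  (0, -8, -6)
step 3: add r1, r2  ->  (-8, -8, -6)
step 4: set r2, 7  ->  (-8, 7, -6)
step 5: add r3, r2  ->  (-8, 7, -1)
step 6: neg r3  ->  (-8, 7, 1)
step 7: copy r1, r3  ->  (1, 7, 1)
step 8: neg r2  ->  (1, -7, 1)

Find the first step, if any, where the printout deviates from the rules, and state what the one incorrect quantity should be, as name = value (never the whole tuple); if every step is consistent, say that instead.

Recomputing the run from the initial state:
step 1: r1 = 6, r2 = -8, r3 = -6
step 2: r1 = 0, r2 = -8, r3 = -6
step 3: r1 = -8, r2 = -8, r3 = -6
step 4: r1 = -8, r2 = 7, r3 = -6
step 5: r1 = -8, r2 = 7, r3 = 1
step 6: r1 = -8, r2 = 7, r3 = -1
step 7: r1 = -1, r2 = 7, r3 = -1
step 8: r1 = -1, r2 = -7, r3 = -1
The first disagreement with the printout is at step 5, where the value should be r3 = 1.

step 5, r3 = 1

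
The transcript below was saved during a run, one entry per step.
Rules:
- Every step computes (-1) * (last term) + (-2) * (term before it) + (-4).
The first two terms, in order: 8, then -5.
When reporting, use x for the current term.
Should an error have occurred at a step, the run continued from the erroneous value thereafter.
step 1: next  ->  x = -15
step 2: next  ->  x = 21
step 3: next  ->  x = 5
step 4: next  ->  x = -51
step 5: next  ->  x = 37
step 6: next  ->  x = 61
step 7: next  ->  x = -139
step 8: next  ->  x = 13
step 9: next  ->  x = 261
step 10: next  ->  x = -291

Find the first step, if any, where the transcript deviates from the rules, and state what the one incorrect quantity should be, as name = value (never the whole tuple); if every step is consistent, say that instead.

no error

1. x = -1*(-5) + (-2)*(8) + (-4) = -15 (checks out)
2. x = -1*(-15) + (-2)*(-5) + (-4) = 21 (checks out)
3. x = -1*(21) + (-2)*(-15) + (-4) = 5 (same as recorded)
4. x = -1*(5) + (-2)*(21) + (-4) = -51 (matches)
5. x = -1*(-51) + (-2)*(5) + (-4) = 37 (checks out)
6. x = -1*(37) + (-2)*(-51) + (-4) = 61 (no discrepancy)
7. x = -1*(61) + (-2)*(37) + (-4) = -139 (in agreement)
8. x = -1*(-139) + (-2)*(61) + (-4) = 13 (verified)
9. x = -1*(13) + (-2)*(-139) + (-4) = 261 (same as recorded)
10. x = -1*(261) + (-2)*(13) + (-4) = -291 (checks out)
No step deviates from the rules.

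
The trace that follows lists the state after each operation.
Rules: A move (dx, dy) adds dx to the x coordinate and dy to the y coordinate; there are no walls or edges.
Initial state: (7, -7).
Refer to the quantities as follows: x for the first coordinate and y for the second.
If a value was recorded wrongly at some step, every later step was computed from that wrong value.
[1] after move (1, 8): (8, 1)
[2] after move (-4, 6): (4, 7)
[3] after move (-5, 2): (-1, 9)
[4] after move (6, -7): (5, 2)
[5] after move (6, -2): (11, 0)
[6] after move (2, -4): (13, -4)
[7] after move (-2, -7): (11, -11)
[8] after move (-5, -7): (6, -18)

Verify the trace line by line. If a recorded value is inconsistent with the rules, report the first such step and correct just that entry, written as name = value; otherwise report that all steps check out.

Recomputing the run from the initial state:
step 1: x = 8, y = 1
step 2: x = 4, y = 7
step 3: x = -1, y = 9
step 4: x = 5, y = 2
step 5: x = 11, y = 0
step 6: x = 13, y = -4
step 7: x = 11, y = -11
step 8: x = 6, y = -18
This matches the trace at every step.

no error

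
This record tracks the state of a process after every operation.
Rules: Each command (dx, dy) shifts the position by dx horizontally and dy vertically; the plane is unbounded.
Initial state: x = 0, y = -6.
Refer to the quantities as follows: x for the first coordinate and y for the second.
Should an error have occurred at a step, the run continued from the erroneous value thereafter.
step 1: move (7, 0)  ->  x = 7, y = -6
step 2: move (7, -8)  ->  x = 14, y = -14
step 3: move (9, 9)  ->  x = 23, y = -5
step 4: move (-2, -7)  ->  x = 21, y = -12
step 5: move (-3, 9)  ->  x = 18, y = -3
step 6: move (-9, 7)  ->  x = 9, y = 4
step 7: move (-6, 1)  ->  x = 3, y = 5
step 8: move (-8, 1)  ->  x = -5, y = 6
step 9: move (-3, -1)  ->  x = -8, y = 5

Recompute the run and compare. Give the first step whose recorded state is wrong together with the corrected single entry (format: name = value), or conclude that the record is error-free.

Step 1: x = 0 + (7) = 7, y = -6 + (0) = -6 — in agreement.
Step 2: x = 7 + (7) = 14, y = -6 + (-8) = -14 — consistent with the record.
Step 3: x = 14 + (9) = 23, y = -14 + (9) = -5 — checks out.
Step 4: x = 23 + (-2) = 21, y = -5 + (-7) = -12 — exactly as logged.
Step 5: x = 21 + (-3) = 18, y = -12 + (9) = -3 — exactly as logged.
Step 6: x = 18 + (-9) = 9, y = -3 + (7) = 4 — in agreement.
Step 7: x = 9 + (-6) = 3, y = 4 + (1) = 5 — same as recorded.
Step 8: x = 3 + (-8) = -5, y = 5 + (1) = 6 — matches.
Step 9: x = -5 + (-3) = -8, y = 6 + (-1) = 5 — no discrepancy.
Every step is consistent.

no error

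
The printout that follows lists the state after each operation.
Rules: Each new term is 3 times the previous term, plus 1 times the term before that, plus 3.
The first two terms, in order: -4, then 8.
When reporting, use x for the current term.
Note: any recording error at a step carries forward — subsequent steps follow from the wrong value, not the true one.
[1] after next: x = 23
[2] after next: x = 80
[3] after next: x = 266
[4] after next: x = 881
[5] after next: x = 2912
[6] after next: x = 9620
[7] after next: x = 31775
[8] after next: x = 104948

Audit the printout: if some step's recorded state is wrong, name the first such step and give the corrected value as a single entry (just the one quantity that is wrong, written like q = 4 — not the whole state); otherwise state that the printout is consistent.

Recomputing the run from the initial state:
step 1: x = 23
step 2: x = 80
step 3: x = 266
step 4: x = 881
step 5: x = 2912
step 6: x = 9620
step 7: x = 31775
step 8: x = 104948
This matches the printout at every step.

no error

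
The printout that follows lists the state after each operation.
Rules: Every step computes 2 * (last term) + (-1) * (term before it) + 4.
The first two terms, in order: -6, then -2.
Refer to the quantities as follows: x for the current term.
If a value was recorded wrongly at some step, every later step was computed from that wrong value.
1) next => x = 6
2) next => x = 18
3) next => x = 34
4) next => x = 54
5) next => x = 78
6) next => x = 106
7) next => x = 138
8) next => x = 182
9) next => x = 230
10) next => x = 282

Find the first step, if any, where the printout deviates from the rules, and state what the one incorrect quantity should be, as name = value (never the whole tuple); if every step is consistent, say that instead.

Recomputing the run from the initial state:
step 1: x = 6
step 2: x = 18
step 3: x = 34
step 4: x = 54
step 5: x = 78
step 6: x = 106
step 7: x = 138
step 8: x = 174
step 9: x = 214
step 10: x = 258
The first disagreement with the printout is at step 8, where the value should be x = 174.

step 8, x = 174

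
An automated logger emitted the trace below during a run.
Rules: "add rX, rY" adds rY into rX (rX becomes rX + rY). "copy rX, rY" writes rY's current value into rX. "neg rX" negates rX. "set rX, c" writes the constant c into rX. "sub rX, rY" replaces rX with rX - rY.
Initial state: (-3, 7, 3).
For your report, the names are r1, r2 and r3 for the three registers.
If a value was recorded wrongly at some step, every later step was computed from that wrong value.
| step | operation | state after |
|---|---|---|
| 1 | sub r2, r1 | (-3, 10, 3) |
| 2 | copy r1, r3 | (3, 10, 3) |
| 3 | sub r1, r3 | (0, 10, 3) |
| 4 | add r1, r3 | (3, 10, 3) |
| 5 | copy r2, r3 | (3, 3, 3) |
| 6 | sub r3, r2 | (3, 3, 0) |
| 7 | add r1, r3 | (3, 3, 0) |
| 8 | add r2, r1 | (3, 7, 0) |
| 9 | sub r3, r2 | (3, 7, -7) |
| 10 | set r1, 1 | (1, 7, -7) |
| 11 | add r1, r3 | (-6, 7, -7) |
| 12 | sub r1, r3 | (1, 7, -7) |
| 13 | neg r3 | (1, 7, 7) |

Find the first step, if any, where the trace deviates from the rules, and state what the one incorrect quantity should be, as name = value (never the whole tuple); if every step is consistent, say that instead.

step 1: r2 = 7 - -3 = 10 -> agrees with the trace
step 2: r1 = 3 -> confirmed correct
step 3: r1 = 3 - 3 = 0 -> in agreement
step 4: r1 = 0 + 3 = 3 -> in agreement
step 5: r2 = 3 -> exactly as logged
step 6: r3 = 3 - 3 = 0 -> no discrepancy
step 7: r1 = 3 + 0 = 3 -> in agreement
step 8: r2 = 3 + 3 = 6 -> the trace disagrees here
That makes step 8 the first incorrect line — r2 = 6 is what it should show.

step 8, r2 = 6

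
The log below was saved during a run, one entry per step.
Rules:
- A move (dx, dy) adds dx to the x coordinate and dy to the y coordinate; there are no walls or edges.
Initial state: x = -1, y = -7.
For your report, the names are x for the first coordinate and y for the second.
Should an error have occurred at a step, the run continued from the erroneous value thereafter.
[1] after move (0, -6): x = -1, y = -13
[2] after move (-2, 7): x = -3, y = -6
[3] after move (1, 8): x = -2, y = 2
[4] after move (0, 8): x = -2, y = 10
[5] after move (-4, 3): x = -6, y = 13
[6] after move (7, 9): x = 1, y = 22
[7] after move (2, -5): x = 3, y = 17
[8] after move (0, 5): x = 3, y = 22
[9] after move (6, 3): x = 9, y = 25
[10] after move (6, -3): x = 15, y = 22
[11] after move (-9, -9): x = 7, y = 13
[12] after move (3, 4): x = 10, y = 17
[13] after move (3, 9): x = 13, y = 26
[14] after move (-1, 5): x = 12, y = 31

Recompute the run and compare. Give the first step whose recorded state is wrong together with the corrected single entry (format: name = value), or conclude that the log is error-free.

Step 1: x = -1 + (0) = -1, y = -7 + (-6) = -13 — same as recorded.
Step 2: x = -1 + (-2) = -3, y = -13 + (7) = -6 — verified.
Step 3: x = -3 + (1) = -2, y = -6 + (8) = 2 — exactly as logged.
Step 4: x = -2 + (0) = -2, y = 2 + (8) = 10 — same as recorded.
Step 5: x = -2 + (-4) = -6, y = 10 + (3) = 13 — exactly as logged.
Step 6: x = -6 + (7) = 1, y = 13 + (9) = 22 — consistent with the log.
Step 7: x = 1 + (2) = 3, y = 22 + (-5) = 17 — consistent with the log.
Step 8: x = 3 + (0) = 3, y = 17 + (5) = 22 — same as recorded.
Step 9: x = 3 + (6) = 9, y = 22 + (3) = 25 — exactly as logged.
Step 10: x = 9 + (6) = 15, y = 25 + (-3) = 22 — matches.
Step 11: x = 15 + (-9) = 6, y = 22 + (-9) = 13 — first mismatch against the log.
So the first discrepancy is step 11, where the right value is x = 6.

step 11, x = 6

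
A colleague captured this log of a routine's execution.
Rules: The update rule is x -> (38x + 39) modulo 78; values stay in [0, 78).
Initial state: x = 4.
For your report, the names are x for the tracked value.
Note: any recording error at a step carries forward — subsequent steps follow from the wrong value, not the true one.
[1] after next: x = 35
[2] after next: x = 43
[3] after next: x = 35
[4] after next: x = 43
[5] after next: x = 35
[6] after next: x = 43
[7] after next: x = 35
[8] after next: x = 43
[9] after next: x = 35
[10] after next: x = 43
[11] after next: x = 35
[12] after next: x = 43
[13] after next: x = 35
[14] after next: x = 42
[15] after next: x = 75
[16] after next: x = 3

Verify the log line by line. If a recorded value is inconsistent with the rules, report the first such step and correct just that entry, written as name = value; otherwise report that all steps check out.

step 14, x = 43

Recomputing the run from the initial state:
step 1: x = 35
step 2: x = 43
step 3: x = 35
step 4: x = 43
step 5: x = 35
step 6: x = 43
step 7: x = 35
step 8: x = 43
step 9: x = 35
step 10: x = 43
step 11: x = 35
step 12: x = 43
step 13: x = 35
step 14: x = 43
step 15: x = 35
step 16: x = 43
The first disagreement with the log is at step 14, where the value should be x = 43.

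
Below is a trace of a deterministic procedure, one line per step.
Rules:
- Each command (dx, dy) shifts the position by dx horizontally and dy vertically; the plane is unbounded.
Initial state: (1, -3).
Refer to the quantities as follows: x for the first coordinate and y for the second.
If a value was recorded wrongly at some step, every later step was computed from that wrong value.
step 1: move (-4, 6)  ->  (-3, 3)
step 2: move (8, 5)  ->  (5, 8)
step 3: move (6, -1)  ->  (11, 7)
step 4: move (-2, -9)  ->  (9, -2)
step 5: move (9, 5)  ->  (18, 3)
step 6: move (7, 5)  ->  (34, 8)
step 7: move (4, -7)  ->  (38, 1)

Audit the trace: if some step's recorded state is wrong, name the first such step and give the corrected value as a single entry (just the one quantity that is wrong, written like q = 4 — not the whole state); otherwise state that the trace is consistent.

step 6, x = 25

1. x = 1 + (-4) = -3, y = -3 + (6) = 3 (in agreement)
2. x = -3 + (8) = 5, y = 3 + (5) = 8 (confirmed correct)
3. x = 5 + (6) = 11, y = 8 + (-1) = 7 (matches)
4. x = 11 + (-2) = 9, y = 7 + (-9) = -2 (same as recorded)
5. x = 9 + (9) = 18, y = -2 + (5) = 3 (checks out)
6. x = 18 + (7) = 25, y = 3 + (5) = 8 (the recorded entry deviates here)
That makes step 6 the first incorrect line — x = 25 is what it should show.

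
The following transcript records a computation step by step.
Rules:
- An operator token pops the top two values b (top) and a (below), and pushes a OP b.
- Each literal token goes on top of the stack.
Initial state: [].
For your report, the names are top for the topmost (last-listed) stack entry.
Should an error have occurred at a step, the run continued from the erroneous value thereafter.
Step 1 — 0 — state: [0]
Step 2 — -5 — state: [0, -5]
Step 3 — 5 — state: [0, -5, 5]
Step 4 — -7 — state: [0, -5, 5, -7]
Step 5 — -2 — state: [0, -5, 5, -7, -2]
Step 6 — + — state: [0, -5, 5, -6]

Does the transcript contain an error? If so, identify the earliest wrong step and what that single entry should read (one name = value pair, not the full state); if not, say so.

1. push 0: top = 0 (agrees with the transcript)
2. push -5: top = -5 (matches)
3. push 5: top = 5 (in agreement)
4. push -7: top = -7 (same as recorded)
5. push -2: top = -2 (agrees with the transcript)
6. -7 + -2 = -9 (the recorded entry deviates here)
The audit stops at step 6: the recorded entry is wrong and should be top = -9.

step 6, top = -9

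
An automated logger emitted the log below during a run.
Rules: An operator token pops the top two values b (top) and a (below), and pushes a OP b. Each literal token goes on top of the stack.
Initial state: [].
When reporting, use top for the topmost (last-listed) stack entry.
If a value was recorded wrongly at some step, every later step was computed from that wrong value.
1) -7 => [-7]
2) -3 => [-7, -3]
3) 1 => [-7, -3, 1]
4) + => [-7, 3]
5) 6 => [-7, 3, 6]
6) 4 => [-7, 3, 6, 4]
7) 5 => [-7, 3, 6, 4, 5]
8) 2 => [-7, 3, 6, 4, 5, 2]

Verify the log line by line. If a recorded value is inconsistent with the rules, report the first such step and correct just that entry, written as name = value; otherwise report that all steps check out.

step 4, top = -2

Step 1: push -7: top = -7 — confirmed correct.
Step 2: push -3: top = -3 — checks out.
Step 3: push 1: top = 1 — checks out.
Step 4: -3 + 1 = -2 — the log disagrees here.
First incorrect step: 4; the correct value is top = -2.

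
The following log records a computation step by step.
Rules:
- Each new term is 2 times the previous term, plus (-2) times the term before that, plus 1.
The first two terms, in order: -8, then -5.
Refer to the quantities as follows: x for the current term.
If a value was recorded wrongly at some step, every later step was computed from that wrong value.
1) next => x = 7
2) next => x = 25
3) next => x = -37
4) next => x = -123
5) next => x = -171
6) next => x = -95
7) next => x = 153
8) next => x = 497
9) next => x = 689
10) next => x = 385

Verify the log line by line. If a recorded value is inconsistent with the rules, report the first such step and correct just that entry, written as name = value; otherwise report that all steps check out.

step 3, x = 37

1. x = 2*(-5) + (-2)*(-8) + (1) = 7 (verified)
2. x = 2*(7) + (-2)*(-5) + (1) = 25 (same as recorded)
3. x = 2*(25) + (-2)*(7) + (1) = 37 (the log disagrees here)
The audit stops at step 3: the recorded entry is wrong and should be x = 37.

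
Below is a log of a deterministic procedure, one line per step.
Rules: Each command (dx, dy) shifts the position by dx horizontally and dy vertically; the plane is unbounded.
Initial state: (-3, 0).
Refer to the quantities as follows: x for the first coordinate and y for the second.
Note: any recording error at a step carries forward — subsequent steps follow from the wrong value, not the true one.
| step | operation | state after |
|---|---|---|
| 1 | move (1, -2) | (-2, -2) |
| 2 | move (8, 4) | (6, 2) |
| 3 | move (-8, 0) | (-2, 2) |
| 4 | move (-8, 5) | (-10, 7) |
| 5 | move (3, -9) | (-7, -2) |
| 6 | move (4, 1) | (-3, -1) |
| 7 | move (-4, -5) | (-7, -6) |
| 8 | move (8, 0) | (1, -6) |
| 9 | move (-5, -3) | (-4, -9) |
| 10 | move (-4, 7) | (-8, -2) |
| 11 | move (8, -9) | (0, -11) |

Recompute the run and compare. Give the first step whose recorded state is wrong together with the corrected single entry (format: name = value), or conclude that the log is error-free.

step 1: x = -3 + (1) = -2, y = 0 + (-2) = -2 -> same as recorded
step 2: x = -2 + (8) = 6, y = -2 + (4) = 2 -> exactly as logged
step 3: x = 6 + (-8) = -2, y = 2 + (0) = 2 -> no discrepancy
step 4: x = -2 + (-8) = -10, y = 2 + (5) = 7 -> consistent with the log
step 5: x = -10 + (3) = -7, y = 7 + (-9) = -2 -> verified
step 6: x = -7 + (4) = -3, y = -2 + (1) = -1 -> exactly as logged
step 7: x = -3 + (-4) = -7, y = -1 + (-5) = -6 -> in agreement
step 8: x = -7 + (8) = 1, y = -6 + (0) = -6 -> verified
step 9: x = 1 + (-5) = -4, y = -6 + (-3) = -9 -> in agreement
step 10: x = -4 + (-4) = -8, y = -9 + (7) = -2 -> no discrepancy
step 11: x = -8 + (8) = 0, y = -2 + (-9) = -11 -> same as recorded
Nothing is out of place; the run is error-free.

no error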